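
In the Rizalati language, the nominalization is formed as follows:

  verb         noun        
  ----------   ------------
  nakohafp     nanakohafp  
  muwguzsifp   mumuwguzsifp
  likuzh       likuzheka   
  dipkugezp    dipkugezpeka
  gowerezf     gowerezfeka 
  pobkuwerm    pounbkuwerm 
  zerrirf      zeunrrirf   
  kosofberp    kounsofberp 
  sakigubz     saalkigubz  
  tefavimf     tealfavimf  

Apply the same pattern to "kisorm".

kiunsorm

nakohafp and dipkugezp both end in -p yet inflect differently (nanakohafp, dipkugezpeka), so the final letter is not what conditions the rule; the second-to-last letter is.
"kisorm" has second-to-last letter 'r'. The stems whose second-to-last letter is 'r' (pobkuwerm → pounbkuwerm, zerrirf → zeunrrirf, kosofberp → kounsofberp) insert -un- after the first vowel.
The other patterns: stems whose second-to-last letter is 'f' repeat the first consonant+vowel as a prefix; stems whose second-to-last letter is 'z' add -eka; stems whose second-to-last letter is 'b' or 'm' insert -al- after the first vowel.
So kisorm → kiunsorm.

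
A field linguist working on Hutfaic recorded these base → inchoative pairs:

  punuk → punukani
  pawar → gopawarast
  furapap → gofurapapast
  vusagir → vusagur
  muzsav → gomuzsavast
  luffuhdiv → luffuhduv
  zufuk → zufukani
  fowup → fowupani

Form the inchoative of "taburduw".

taburduwani

fowup and furapap both end in -p yet inflect differently (fowupani, gofurapapast), so the final letter is not what conditions the rule; the last vowel is.
"taburduw" has last vowel 'u'. The stems whose last vowel is 'u' (fowup → fowupani, punuk → punukani, zufuk → zufukani) add -ani.
The other patterns: stems whose last vowel is 'i' change the last vowel to 'u'; stems whose last vowel is 'a' add go- … -ast around the stem.
So taburduw → taburduwani.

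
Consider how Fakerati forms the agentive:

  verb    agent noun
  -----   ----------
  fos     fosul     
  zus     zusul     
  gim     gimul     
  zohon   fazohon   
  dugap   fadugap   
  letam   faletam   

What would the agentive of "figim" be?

gim and letam both end in -m yet inflect differently (gimul, faletam), so the final letter is not what conditions the rule; the number of vowels is.
"figim" has 2 vowels. The stems with 2 vowels (zohon → fazohon, dugap → fadugap, letam → faletam) add the prefix fa-.
So figim → fafigim.

fafigim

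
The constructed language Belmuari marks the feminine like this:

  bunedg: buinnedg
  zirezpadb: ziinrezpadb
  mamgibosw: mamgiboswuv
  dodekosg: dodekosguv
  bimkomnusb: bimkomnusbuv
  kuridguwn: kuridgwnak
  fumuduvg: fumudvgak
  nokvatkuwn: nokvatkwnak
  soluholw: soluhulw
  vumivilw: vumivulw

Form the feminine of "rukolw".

rukulw

bunedg and dodekosg both end in -g yet inflect differently (buinnedg, dodekosguv), so the final letter is not what conditions the rule; the second-to-last letter is.
"rukolw" has second-to-last letter 'l'. The stems whose second-to-last letter is 'l' (soluholw → soluhulw, vumivilw → vumivulw) change the last vowel to 'u'.
So rukolw → rukulw.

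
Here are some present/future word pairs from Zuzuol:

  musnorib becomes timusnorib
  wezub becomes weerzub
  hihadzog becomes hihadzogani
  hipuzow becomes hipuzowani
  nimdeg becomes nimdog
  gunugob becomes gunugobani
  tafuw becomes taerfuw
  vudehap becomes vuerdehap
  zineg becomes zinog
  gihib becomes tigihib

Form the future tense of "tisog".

zineg and hihadzog both end in -g yet inflect differently (zinog, hihadzogani), so the final letter is not what conditions the rule; the last vowel is.
"tisog" has last vowel 'o'. The stems whose last vowel is 'o' (gunugob → gunugobani, hihadzog → hihadzogani, hipuzow → hipuzowani) add -ani.
So tisog → tisogani.

tisogani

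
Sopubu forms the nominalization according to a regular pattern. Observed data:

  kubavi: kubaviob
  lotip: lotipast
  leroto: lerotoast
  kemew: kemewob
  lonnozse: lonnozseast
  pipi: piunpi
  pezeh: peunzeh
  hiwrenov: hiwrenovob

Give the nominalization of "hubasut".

pipi and kubavi both end in -i yet inflect differently (piunpi, kubaviob), so the final letter is not what conditions the rule; the first letter is.
"hubasut" begins with h-. The one such stem in the data (hiwrenov → hiwrenovob) adds -ob, so the same rule applies.
The other patterns: stems beginning with p- insert -un- after the first vowel; stems beginning with l- add -ast.
So hubasut → hubasutob.

hubasutob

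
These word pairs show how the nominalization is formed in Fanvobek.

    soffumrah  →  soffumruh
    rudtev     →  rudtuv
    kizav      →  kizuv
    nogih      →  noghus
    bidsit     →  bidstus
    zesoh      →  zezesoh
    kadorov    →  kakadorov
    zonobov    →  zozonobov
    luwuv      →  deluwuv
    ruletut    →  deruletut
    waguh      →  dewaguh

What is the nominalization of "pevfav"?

pevfuv

soffumrah and nogih both end in -h yet inflect differently (soffumruh, noghus), so the final letter is not what conditions the rule; the last vowel is.
"pevfav" has last vowel 'a'. The stems whose last vowel is 'a' (soffumrah → soffumruh, kizav → kizuv) change the last vowel to 'u'.
The other patterns: stems whose last vowel is 'i' delete the last vowel and add -us; stems whose last vowel is 'o' repeat the first consonant+vowel as a prefix; stems whose last vowel is 'u' add the prefix de-.
So pevfav → pevfuv.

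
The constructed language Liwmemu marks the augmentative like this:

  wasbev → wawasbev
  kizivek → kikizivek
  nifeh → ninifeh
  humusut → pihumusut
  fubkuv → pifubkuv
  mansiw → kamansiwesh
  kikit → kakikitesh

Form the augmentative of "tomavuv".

wasbev and fubkuv both end in -v yet inflect differently (wawasbev, pifubkuv), so the final letter is not what conditions the rule; the last vowel is.
"tomavuv" has last vowel 'u'. The stems whose last vowel is 'u' (humusut → pihumusut, fubkuv → pifubkuv) add the prefix pi-.
So tomavuv → pitomavuv.

pitomavuv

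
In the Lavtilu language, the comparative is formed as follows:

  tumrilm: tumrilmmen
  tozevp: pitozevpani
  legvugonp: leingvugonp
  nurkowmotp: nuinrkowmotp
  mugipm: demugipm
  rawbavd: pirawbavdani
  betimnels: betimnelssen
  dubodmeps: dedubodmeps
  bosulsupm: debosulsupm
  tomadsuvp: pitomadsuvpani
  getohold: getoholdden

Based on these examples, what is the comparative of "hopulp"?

hopulppen

rawbavd and getohold both end in -d yet inflect differently (pirawbavdani, getoholdden), so the final letter is not what conditions the rule; the second-to-last letter is.
"hopulp" has second-to-last letter 'l'. The stems whose second-to-last letter is 'l' (getohold → getoholdden, tumrilm → tumrilmmen, betimnels → betimnelssen) double the final consonant and add -en.
So hopulp → hopulppen.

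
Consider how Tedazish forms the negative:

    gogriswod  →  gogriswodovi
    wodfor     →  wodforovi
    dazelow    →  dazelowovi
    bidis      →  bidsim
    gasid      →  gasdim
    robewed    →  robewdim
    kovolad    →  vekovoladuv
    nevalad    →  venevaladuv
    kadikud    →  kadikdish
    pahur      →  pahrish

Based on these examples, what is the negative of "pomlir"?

gogriswod and gasid both end in -d yet inflect differently (gogriswodovi, gasdim), so the final letter is not what conditions the rule; the last vowel is.
"pomlir" has last vowel 'i'. The stems whose last vowel is 'i' (bidis → bidsim, gasid → gasdim) delete the last vowel and add -im.
The other patterns: stems whose last vowel is 'o' add -ovi; stems whose last vowel is 'a' add ve- … -uv around the stem; stems whose last vowel is 'u' delete the last vowel and add -ish.
So pomlir → pomlrim.

pomlrim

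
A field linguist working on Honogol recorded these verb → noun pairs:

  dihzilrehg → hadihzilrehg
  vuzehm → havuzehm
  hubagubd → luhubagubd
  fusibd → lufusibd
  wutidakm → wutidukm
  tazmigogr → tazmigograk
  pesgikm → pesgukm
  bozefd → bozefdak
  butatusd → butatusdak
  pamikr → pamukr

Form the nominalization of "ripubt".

luripubt

"ripubt" has second-to-last letter 'b'. The stems whose second-to-last letter is 'b' (fusibd → lufusibd, hubagubd → luhubagubd) add the prefix lu-.
The other patterns: stems whose second-to-last letter is 'h' add the prefix ha-; stems whose second-to-last letter is 'k' change the last vowel to 'u'; stems whose second-to-last letter is 'f', 'g' or 's' add -ak.
So ripubt → luripubt.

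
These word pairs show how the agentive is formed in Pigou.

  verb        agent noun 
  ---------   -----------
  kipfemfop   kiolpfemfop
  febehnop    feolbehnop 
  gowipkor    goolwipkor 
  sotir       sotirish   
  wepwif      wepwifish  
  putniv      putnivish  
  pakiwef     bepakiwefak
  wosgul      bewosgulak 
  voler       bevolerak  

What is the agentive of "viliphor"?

violliphor

"viliphor" has last vowel 'o'. The stems whose last vowel is 'o' (kipfemfop → kiolpfemfop, febehnop → feolbehnop, gowipkor → goolwipkor) insert -ol- after the first vowel.
So viliphor → violliphor.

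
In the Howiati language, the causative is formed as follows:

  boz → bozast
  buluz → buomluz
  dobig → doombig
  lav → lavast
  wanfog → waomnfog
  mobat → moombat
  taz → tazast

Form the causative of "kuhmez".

"kuhmez" has 2 vowels. The stems with 2 vowels (buluz → buomluz, mobat → moombat, wanfog → waomnfog) insert -om- after the first vowel.
So kuhmez → kuomhmez.

kuomhmez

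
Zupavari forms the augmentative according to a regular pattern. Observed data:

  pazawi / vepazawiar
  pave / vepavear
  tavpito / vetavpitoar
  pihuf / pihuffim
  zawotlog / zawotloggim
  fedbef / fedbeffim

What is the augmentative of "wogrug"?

wogruggim

"wogrug" ends in a consonant. The stems ending in a consonant (pihuf → pihuffim, zawotlog → zawotloggim, fedbef → fedbeffim) double the final consonant and add -im.
So wogrug → wogruggim.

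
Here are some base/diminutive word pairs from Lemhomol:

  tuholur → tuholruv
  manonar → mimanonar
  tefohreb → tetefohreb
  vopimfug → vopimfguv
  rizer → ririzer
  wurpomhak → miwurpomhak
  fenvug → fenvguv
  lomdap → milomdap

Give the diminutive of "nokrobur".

nokrobruv

"nokrobur" has last vowel 'u'. The stems whose last vowel is 'u' (vopimfug → vopimfguv, tuholur → tuholruv, fenvug → fenvguv) delete the last vowel and add -uv.
So nokrobur → nokrobruv.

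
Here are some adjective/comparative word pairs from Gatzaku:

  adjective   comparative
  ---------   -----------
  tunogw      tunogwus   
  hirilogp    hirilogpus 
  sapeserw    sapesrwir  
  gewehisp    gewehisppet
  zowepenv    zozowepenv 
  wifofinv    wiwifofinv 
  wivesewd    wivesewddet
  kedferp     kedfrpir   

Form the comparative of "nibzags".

"nibzags" has second-to-last letter 'g'. The stems whose second-to-last letter is 'g' (hirilogp → hirilogpus, tunogw → tunogwus) add -us.
The other patterns: stems whose second-to-last letter is 'n' repeat the first consonant+vowel as a prefix; stems whose second-to-last letter is 'r' delete the last vowel and add -ir; stems whose second-to-last letter is 's' or 'w' double the final consonant and add -et.
So nibzags → nibzagsus.

nibzagsus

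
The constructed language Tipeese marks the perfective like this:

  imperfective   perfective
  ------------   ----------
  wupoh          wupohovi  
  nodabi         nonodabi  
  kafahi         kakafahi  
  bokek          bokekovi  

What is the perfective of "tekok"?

tekokovi

"tekok" ends in a consonant. The stems ending in a consonant (wupoh → wupohovi, bokek → bokekovi) add -ovi.
So tekok → tekokovi.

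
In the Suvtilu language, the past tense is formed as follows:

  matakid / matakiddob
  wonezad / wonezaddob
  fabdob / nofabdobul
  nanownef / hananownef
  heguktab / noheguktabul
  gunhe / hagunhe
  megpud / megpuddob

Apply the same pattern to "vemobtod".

vemobtoddob

wonezad and heguktab both have last vowel 'a' yet inflect differently (wonezaddob, noheguktabul), so the last vowel is not what conditions the rule; the final letter is.
"vemobtod" ends in -d. The stems ending in -d (megpud → megpuddob, matakid → matakiddob, wonezad → wonezaddob) double the final consonant and add -ob.
So vemobtod → vemobtoddob.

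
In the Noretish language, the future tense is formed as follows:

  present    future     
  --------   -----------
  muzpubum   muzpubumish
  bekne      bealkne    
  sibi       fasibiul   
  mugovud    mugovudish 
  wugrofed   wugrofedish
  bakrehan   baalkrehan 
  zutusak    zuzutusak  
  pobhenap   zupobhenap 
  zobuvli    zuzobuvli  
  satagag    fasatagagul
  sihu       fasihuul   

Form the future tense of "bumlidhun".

sibi and zobuvli both end in -i yet inflect differently (fasibiul, zuzobuvli), so the final letter is not what conditions the rule; the first letter is.
"bumlidhun" begins with b-. The stems beginning with b- (bekne → bealkne, bakrehan → baalkrehan) insert -al- after the first vowel.
So bumlidhun → bualmlidhun.

bualmlidhun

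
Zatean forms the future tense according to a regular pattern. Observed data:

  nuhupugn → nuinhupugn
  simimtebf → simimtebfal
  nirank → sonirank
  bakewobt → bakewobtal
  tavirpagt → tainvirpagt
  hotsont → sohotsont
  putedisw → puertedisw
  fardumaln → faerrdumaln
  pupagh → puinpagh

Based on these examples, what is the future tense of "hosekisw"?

tavirpagt and hotsont both end in -t yet inflect differently (tainvirpagt, sohotsont), so the final letter is not what conditions the rule; the second-to-last letter is.
"hosekisw" has second-to-last letter 's'. The one such stem in the data (putedisw → puertedisw) inserts -er- after the first vowel (as does fardumaln), so the same rule applies.
The other patterns: stems whose second-to-last letter is 'g' insert -in- after the first vowel; stems whose second-to-last letter is 'n' add the prefix so-; stems whose second-to-last letter is 'b' add -al.
So hosekisw → hoersekisw.

hoersekisw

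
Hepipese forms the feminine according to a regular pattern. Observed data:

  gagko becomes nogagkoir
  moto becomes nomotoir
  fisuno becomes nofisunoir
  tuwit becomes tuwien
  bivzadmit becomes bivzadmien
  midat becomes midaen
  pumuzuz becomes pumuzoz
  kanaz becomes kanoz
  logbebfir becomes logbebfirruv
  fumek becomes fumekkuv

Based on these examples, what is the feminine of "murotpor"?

murotporruv

"murotpor" ends in -r. The one such stem in the data (logbebfir → logbebfirruv) doubles the final consonant and adds -uv (as does fumek), so the same rule applies.
The other patterns: stems ending in -o add no- … -ir around the stem; stems ending in -t drop the final letter and add -en; stems ending in -z change the last vowel to 'o'.
So murotpor → murotporruv.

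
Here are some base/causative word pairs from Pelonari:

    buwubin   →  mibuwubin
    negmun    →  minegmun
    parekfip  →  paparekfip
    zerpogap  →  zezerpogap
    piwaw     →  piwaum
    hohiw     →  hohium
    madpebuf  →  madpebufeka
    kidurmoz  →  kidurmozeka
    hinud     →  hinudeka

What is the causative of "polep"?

"polep" ends in -p. The stems ending in -p (parekfip → paparekfip, zerpogap → zezerpogap) repeat the first consonant+vowel as a prefix.
So polep → popolep.

popolep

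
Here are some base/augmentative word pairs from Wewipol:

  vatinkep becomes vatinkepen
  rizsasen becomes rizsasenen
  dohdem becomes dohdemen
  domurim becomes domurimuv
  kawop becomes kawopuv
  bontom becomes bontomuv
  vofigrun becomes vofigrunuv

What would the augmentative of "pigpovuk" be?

pigpovukuv

"pigpovuk" has last vowel 'u'. The one such stem in the data (vofigrun → vofigrunuv) adds -uv, so the same rule applies.
So pigpovuk → pigpovukuv.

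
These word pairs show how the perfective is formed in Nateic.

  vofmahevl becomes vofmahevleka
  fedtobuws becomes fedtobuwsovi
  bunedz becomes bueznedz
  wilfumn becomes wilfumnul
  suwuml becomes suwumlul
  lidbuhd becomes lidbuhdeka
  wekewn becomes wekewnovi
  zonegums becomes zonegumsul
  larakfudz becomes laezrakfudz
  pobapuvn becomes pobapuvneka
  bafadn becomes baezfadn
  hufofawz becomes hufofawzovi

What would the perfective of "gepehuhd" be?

bafadn and wilfumn both end in -n yet inflect differently (baezfadn, wilfumnul), so the final letter is not what conditions the rule; the second-to-last letter is.
"gepehuhd" has second-to-last letter 'h'. The one such stem in the data (lidbuhd → lidbuhdeka) adds -eka, so the same rule applies.
So gepehuhd → gepehuhdeka.

gepehuhdeka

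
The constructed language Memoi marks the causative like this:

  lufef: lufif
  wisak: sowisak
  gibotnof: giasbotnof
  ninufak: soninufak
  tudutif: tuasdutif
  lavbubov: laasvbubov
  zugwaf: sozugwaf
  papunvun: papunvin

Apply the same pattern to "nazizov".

naaszizov

lufef and zugwaf both end in -f yet inflect differently (lufif, sozugwaf), so the final letter is not what conditions the rule; the last vowel is.
"nazizov" has last vowel 'o'. The stems whose last vowel is 'o' (lavbubov → laasvbubov, gibotnof → giasbotnof) insert -as- after the first vowel.
So nazizov → naaszizov.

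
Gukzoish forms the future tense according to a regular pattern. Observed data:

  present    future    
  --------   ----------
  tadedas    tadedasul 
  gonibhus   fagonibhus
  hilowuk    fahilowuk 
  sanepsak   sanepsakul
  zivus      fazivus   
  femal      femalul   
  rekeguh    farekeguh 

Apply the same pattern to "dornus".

fadornus

gonibhus and tadedas both end in -s yet inflect differently (fagonibhus, tadedasul), so the final letter is not what conditions the rule; the last vowel is.
"dornus" has last vowel 'u'. The stems whose last vowel is 'u' (rekeguh → farekeguh, gonibhus → fagonibhus, zivus → fazivus) add the prefix fa-.
The other pattern: stems whose last vowel is 'a' add -ul.
So dornus → fadornus.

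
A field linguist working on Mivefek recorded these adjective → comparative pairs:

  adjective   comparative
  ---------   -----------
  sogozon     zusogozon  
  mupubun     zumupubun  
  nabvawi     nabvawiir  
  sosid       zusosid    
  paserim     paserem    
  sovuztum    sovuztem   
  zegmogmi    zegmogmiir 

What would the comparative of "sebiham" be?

nabvawi and paserim both have last vowel 'i' yet inflect differently (nabvawiir, paserem), so the last vowel is not what conditions the rule; the final letter is.
"sebiham" ends in -m. The stems ending in -m (sovuztum → sovuztem, paserim → paserem) change the last vowel to 'e'.
So sebiham → sebihem.

sebihem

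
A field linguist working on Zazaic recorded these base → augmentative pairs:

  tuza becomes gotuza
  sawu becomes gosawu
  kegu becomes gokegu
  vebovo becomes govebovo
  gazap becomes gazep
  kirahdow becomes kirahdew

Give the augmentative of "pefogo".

gopefogo

tuza and gazap both have last vowel 'a' yet inflect differently (gotuza, gazep), so the last vowel is not what conditions the rule; whether the stem ends in a vowel or a consonant is.
"pefogo" ends in a vowel. The stems ending in a vowel (tuza → gotuza, sawu → gosawu, kegu → gokegu) add the prefix go-.
The other pattern: stems ending in a consonant change the last vowel to 'e'.
So pefogo → gopefogo.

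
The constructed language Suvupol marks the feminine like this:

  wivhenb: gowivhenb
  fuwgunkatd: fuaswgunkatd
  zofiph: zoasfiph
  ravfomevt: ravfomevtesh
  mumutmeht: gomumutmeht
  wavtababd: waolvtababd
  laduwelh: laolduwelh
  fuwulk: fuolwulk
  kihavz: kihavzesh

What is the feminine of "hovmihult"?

mumutmeht and ravfomevt both end in -t yet inflect differently (gomumutmeht, ravfomevtesh), so the final letter is not what conditions the rule; the second-to-last letter is.
"hovmihult" has second-to-last letter 'l'. The stems whose second-to-last letter is 'l' (laduwelh → laolduwelh, fuwulk → fuolwulk) insert -ol- after the first vowel.
The other patterns: stems whose second-to-last letter is 'h' or 'n' add the prefix go-; stems whose second-to-last letter is 'v' add -esh; stems whose second-to-last letter is 'p' or 't' insert -as- after the first vowel.
So hovmihult → hoolvmihult.

hoolvmihult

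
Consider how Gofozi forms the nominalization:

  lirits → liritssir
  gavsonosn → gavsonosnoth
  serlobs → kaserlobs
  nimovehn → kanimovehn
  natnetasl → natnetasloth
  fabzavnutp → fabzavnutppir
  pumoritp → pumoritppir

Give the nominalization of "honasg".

honasgoth

"honasg" has second-to-last letter 's'. The stems whose second-to-last letter is 's' (gavsonosn → gavsonosnoth, natnetasl → natnetasloth) add -oth.
The other patterns: stems whose second-to-last letter is 't' double the final consonant and add -ir; stems whose second-to-last letter is 'b' or 'h' add the prefix ka-.
So honasg → honasgoth.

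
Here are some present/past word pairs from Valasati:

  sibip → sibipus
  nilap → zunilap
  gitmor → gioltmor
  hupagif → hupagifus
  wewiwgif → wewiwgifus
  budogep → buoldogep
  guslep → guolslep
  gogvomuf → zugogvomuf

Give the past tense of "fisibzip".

fisibzipus

hupagif and gogvomuf both end in -f yet inflect differently (hupagifus, zugogvomuf), so the final letter is not what conditions the rule; the last vowel is.
"fisibzip" has last vowel 'i'. The stems whose last vowel is 'i' (hupagif → hupagifus, sibip → sibipus, wewiwgif → wewiwgifus) add -us.
The other patterns: stems whose last vowel is 'a' or 'u' add the prefix zu-; stems whose last vowel is 'e' or 'o' insert -ol- after the first vowel.
So fisibzip → fisibzipus.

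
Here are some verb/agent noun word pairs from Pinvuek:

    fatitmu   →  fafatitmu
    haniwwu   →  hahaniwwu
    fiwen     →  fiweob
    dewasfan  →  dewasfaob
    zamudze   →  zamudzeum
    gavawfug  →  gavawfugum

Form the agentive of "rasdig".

rasdigum

"rasdig" ends in -g. The one such stem in the data (gavawfug → gavawfugum) adds -um, so the same rule applies.
The other patterns: stems ending in -u repeat the first consonant+vowel as a prefix; stems ending in -n drop the final letter and add -ob.
So rasdig → rasdigum.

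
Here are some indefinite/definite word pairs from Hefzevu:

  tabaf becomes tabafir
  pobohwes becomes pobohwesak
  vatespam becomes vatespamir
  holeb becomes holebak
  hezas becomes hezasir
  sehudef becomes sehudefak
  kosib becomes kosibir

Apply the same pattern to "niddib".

niddibir

holeb and kosib both end in -b yet inflect differently (holebak, kosibir), so the final letter is not what conditions the rule; the last vowel is.
"niddib" has last vowel 'i'. The one such stem in the data (kosib → kosibir) adds -ir, so the same rule applies.
The other pattern: stems whose last vowel is 'e' add -ak.
So niddib → niddibir.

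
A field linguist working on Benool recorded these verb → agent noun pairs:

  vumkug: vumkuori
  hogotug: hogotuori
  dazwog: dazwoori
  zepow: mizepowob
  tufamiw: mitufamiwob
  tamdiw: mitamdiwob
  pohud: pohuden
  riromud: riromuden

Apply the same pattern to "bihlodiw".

dazwog and zepow both have last vowel 'o' yet inflect differently (dazwoori, mizepowob), so the last vowel is not what conditions the rule; the final letter is.
"bihlodiw" ends in -w. The stems ending in -w (zepow → mizepowob, tufamiw → mitufamiwob, tamdiw → mitamdiwob) add mi- … -ob around the stem.
So bihlodiw → mibihlodiwob.

mibihlodiwob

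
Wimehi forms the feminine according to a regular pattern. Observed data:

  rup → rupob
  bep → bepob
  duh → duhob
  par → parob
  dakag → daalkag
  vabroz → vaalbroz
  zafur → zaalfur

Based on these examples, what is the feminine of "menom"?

"menom" has 2 vowels. The stems with 2 vowels (dakag → daalkag, vabroz → vaalbroz, zafur → zaalfur) insert -al- after the first vowel.
The other pattern: stems with 1 vowel add -ob.
So menom → mealnom.

mealnom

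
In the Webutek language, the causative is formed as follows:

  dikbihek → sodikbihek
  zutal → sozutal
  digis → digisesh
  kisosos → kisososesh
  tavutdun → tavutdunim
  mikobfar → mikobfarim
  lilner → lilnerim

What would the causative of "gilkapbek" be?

zutal and mikobfar both have last vowel 'a' yet inflect differently (sozutal, mikobfarim), so the last vowel is not what conditions the rule; the final letter is.
"gilkapbek" ends in -k. The one such stem in the data (dikbihek → sodikbihek) adds the prefix so-, so the same rule applies.
The other patterns: stems ending in -s add -esh; stems ending in -n or -r add -im.
So gilkapbek → sogilkapbek.

sogilkapbek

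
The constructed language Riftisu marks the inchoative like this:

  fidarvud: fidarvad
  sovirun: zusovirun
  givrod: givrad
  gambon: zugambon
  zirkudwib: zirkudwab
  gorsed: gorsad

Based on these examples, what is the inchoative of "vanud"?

vanad

sovirun and fidarvud both have last vowel 'u' yet inflect differently (zusovirun, fidarvad), so the last vowel is not what conditions the rule; the final letter is.
"vanud" ends in -d. The stems ending in -d (gorsed → gorsad, fidarvud → fidarvad, givrod → givrad) change the last vowel to 'a'.
So vanud → vanad.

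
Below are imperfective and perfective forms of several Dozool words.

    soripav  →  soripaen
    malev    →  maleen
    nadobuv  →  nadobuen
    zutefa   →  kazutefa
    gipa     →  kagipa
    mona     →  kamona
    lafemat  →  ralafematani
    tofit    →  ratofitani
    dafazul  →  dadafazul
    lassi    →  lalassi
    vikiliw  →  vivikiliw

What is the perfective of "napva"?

"napva" ends in -a. The stems ending in -a (zutefa → kazutefa, gipa → kagipa, mona → kamona) add the prefix ka-.
So napva → kanapva.

kanapva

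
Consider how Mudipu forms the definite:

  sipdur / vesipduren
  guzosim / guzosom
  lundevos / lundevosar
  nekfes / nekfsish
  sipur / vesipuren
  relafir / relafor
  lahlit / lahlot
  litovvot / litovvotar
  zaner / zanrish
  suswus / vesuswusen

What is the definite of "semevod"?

"semevod" has last vowel 'o'. The stems whose last vowel is 'o' (litovvot → litovvotar, lundevos → lundevosar) add -ar.
So semevod → semevodar.

semevodar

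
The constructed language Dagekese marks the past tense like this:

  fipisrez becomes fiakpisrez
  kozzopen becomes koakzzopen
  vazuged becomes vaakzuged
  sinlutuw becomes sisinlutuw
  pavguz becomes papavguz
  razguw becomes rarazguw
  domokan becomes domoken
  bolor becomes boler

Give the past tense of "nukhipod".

"nukhipod" has last vowel 'o'. The one such stem in the data (bolor → boler) changes the last vowel to 'e' (as does domokan), so the same rule applies.
So nukhipod → nukhiped.

nukhiped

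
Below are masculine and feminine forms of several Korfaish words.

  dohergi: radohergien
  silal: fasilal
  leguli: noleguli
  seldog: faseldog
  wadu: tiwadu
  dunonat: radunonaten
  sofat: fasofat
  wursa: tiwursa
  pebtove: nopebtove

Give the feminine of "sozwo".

fasozwo

dunonat and sofat both end in -t yet inflect differently (radunonaten, fasofat), so the final letter is not what conditions the rule; the first letter is.
"sozwo" begins with s-. The stems beginning with s- (seldog → faseldog, silal → fasilal, sofat → fasofat) add the prefix fa-.
The other patterns: stems beginning with d- add ra- … -en around the stem; stems beginning with w- add the prefix ti-; stems beginning with l- or p- add the prefix no-.
So sozwo → fasozwo.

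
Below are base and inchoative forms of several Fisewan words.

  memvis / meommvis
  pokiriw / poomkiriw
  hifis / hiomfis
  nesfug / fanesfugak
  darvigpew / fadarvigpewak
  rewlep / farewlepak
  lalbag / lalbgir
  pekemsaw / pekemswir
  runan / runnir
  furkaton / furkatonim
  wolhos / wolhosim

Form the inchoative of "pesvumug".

fapesvumugak

pokiriw and darvigpew both end in -w yet inflect differently (poomkiriw, fadarvigpewak), so the final letter is not what conditions the rule; the last vowel is.
"pesvumug" has last vowel 'u'. The one such stem in the data (nesfug → fanesfugak) adds fa- … -ak around the stem, so the same rule applies.
The other patterns: stems whose last vowel is 'i' insert -om- after the first vowel; stems whose last vowel is 'a' delete the last vowel and add -ir; stems whose last vowel is 'o' add -im.
So pesvumug → fapesvumugak.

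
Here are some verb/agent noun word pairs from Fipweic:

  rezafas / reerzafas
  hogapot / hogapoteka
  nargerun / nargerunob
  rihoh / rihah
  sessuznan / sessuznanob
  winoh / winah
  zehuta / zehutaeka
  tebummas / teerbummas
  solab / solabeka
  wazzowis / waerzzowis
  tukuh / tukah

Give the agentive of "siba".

sibaeka

tukuh and nargerun both have last vowel 'u' yet inflect differently (tukah, nargerunob), so the last vowel is not what conditions the rule; the final letter is.
"siba" ends in -a. The one such stem in the data (zehuta → zehutaeka) adds -eka, so the same rule applies.
So siba → sibaeka.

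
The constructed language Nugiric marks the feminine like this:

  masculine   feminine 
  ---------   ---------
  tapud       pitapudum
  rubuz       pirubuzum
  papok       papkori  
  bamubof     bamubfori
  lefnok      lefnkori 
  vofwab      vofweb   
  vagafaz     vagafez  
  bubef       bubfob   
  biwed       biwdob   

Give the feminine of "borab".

boreb

rubuz and vagafaz both end in -z yet inflect differently (pirubuzum, vagafez), so the final letter is not what conditions the rule; the last vowel is.
"borab" has last vowel 'a'. The stems whose last vowel is 'a' (vofwab → vofweb, vagafaz → vagafez) change the last vowel to 'e'.
The other patterns: stems whose last vowel is 'u' add pi- … -um around the stem; stems whose last vowel is 'o' delete the last vowel and add -ori; stems whose last vowel is 'e' delete the last vowel and add -ob.
So borab → boreb.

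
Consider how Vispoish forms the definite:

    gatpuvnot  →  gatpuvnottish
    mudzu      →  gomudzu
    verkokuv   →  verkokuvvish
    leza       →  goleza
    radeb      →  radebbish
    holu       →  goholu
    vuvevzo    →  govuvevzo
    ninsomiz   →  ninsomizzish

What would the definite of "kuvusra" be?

gokuvusra

mudzu and verkokuv both have last vowel 'u' yet inflect differently (gomudzu, verkokuvvish), so the last vowel is not what conditions the rule; whether the stem ends in a vowel or a consonant is.
"kuvusra" ends in a vowel. The stems ending in a vowel (mudzu → gomudzu, vuvevzo → govuvevzo, holu → goholu) add the prefix go-.
The other pattern: stems ending in a consonant double the final consonant and add -ish.
So kuvusra → gokuvusra.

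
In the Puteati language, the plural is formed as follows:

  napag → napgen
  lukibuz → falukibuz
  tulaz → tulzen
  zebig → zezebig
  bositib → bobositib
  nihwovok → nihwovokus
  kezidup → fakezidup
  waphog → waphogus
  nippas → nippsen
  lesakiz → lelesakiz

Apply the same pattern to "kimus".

"kimus" has last vowel 'u'. The stems whose last vowel is 'u' (lukibuz → falukibuz, kezidup → fakezidup) add the prefix fa-.
So kimus → fakimus.

fakimus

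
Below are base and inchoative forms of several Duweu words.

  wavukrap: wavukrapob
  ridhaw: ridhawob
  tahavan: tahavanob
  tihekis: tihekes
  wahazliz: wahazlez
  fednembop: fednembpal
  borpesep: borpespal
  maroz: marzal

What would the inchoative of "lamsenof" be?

wavukrap and fednembop both end in -p yet inflect differently (wavukrapob, fednembpal), so the final letter is not what conditions the rule; the last vowel is.
"lamsenof" has last vowel 'o'. The stems whose last vowel is 'o' (fednembop → fednembpal, maroz → marzal) delete the last vowel and add -al.
The other patterns: stems whose last vowel is 'a' add -ob; stems whose last vowel is 'i' change the last vowel to 'e'.
So lamsenof → lamsenfal.

lamsenfal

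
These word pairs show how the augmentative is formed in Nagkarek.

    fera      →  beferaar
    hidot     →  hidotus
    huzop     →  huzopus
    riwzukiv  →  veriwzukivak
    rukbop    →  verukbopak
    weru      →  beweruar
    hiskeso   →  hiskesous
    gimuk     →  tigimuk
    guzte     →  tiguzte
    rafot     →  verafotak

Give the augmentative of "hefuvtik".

hefuvtikus

"hefuvtik" begins with h-. The stems beginning with h- (hiskeso → hiskesous, hidot → hidotus, huzop → huzopus) add -us.
The other patterns: stems beginning with g- add the prefix ti-; stems beginning with r- add ve- … -ak around the stem; stems beginning with f- or w- add be- … -ar around the stem.
So hefuvtik → hefuvtikus.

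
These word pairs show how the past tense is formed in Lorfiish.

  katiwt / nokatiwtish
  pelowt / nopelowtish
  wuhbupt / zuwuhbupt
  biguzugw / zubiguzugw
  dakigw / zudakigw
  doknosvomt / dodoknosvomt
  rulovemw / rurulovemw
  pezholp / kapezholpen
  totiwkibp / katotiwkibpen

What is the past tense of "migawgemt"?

mimigawgemt

"migawgemt" has second-to-last letter 'm'. The stems whose second-to-last letter is 'm' (doknosvomt → dodoknosvomt, rulovemw → rurulovemw) repeat the first consonant+vowel as a prefix.
The other patterns: stems whose second-to-last letter is 'w' add no- … -ish around the stem; stems whose second-to-last letter is 'g' or 'p' add the prefix zu-; stems whose second-to-last letter is 'b' or 'l' add ka- … -en around the stem.
So migawgemt → mimigawgemt.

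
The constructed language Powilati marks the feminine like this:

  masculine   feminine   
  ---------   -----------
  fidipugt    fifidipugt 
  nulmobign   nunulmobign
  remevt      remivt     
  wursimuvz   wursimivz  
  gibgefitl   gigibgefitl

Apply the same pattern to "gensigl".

gegensigl

"gensigl" has second-to-last letter 'g'. The stems whose second-to-last letter is 'g' (nulmobign → nunulmobign, fidipugt → fifidipugt) repeat the first consonant+vowel as a prefix.
The other pattern: stems whose second-to-last letter is 'v' change the last vowel to 'i'.
So gensigl → gegensigl.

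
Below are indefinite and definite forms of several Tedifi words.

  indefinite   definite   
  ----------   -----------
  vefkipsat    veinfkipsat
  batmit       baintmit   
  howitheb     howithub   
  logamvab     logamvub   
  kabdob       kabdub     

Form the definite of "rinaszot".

logamvab and vefkipsat both have last vowel 'a' yet inflect differently (logamvub, veinfkipsat), so the last vowel is not what conditions the rule; the final letter is.
"rinaszot" ends in -t. The stems ending in -t (batmit → baintmit, vefkipsat → veinfkipsat) insert -in- after the first vowel.
So rinaszot → riinnaszot.

riinnaszot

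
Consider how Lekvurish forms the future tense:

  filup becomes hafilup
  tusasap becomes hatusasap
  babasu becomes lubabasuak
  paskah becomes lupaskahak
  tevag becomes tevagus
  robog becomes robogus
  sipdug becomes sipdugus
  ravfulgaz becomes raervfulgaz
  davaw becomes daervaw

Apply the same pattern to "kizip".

hakizip

filup and babasu both have last vowel 'u' yet inflect differently (hafilup, lubabasuak), so the last vowel is not what conditions the rule; the final letter is.
"kizip" ends in -p. The stems ending in -p (filup → hafilup, tusasap → hatusasap) add the prefix ha-.
The other patterns: stems ending in -h or -u add lu- … -ak around the stem; stems ending in -g add -us; stems ending in -w or -z insert -er- after the first vowel.
So kizip → hakizip.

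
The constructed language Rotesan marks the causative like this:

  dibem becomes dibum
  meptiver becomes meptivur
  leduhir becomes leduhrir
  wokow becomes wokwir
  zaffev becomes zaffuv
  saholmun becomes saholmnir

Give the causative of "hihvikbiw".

hihvikbwir

"hihvikbiw" has last vowel 'i'. The one such stem in the data (leduhir → leduhrir) deletes the last vowel and adds -ir (as do wokow, saholmun), so the same rule applies.
The other pattern: stems whose last vowel is 'e' change the last vowel to 'u'.
So hihvikbiw → hihvikbwir.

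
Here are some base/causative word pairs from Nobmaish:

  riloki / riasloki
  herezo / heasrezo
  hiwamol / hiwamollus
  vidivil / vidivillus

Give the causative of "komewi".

koasmewi

"komewi" ends in a vowel. The stems ending in a vowel (riloki → riasloki, herezo → heasrezo) insert -as- after the first vowel.
So komewi → koasmewi.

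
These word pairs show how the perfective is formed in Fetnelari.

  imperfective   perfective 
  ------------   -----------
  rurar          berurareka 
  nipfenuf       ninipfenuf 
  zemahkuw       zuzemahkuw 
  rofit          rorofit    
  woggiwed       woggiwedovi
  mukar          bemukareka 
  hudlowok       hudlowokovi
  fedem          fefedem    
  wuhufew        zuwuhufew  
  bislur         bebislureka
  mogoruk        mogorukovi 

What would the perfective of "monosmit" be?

woggiwed and wuhufew both have last vowel 'e' yet inflect differently (woggiwedovi, zuwuhufew), so the last vowel is not what conditions the rule; the final letter is.
"monosmit" ends in -t. The one such stem in the data (rofit → rorofit) repeats the first consonant+vowel as a prefix (as do fedem, nipfenuf), so the same rule applies.
So monosmit → momonosmit.

momonosmit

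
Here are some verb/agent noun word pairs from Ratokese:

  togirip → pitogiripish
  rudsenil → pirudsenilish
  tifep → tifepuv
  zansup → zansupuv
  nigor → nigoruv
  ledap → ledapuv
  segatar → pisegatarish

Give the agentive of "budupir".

pibudupirish

segatar and nigor both end in -r yet inflect differently (pisegatarish, nigoruv), so the final letter is not what conditions the rule; the number of vowels is.
"budupir" has 3 vowels. The stems with 3 vowels (togirip → pitogiripish, segatar → pisegatarish, rudsenil → pirudsenilish) add pi- … -ish around the stem.
So budupir → pibudupirish.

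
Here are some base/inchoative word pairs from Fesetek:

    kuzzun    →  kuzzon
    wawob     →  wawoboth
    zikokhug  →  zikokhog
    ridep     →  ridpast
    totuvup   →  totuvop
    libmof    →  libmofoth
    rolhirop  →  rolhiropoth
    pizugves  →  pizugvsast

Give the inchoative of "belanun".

belanon

ridep and rolhirop both end in -p yet inflect differently (ridpast, rolhiropoth), so the final letter is not what conditions the rule; the last vowel is.
"belanun" has last vowel 'u'. The stems whose last vowel is 'u' (totuvup → totuvop, zikokhug → zikokhog, kuzzun → kuzzon) change the last vowel to 'o'.
So belanun → belanon.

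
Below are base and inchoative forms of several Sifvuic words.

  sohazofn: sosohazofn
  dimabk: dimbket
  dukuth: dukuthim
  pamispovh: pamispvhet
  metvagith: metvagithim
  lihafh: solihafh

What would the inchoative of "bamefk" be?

sobamefk

lihafh and metvagith both end in -h yet inflect differently (solihafh, metvagithim), so the final letter is not what conditions the rule; the second-to-last letter is.
"bamefk" has second-to-last letter 'f'. The stems whose second-to-last letter is 'f' (sohazofn → sosohazofn, lihafh → solihafh) add the prefix so-.
The other patterns: stems whose second-to-last letter is 't' add -im; stems whose second-to-last letter is 'b' or 'v' delete the last vowel and add -et.
So bamefk → sobamefk.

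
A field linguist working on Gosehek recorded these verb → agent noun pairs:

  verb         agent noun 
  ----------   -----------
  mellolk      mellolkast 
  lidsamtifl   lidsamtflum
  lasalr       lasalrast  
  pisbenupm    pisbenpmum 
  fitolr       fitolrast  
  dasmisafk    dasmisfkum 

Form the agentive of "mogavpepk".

mogavppkum

mellolk and dasmisafk both end in -k yet inflect differently (mellolkast, dasmisfkum), so the final letter is not what conditions the rule; the second-to-last letter is.
"mogavpepk" has second-to-last letter 'p'. The one such stem in the data (pisbenupm → pisbenpmum) deletes the last vowel and adds -um (as do dasmisafk, lidsamtifl), so the same rule applies.
The other pattern: stems whose second-to-last letter is 'l' add -ast.
So mogavpepk → mogavppkum.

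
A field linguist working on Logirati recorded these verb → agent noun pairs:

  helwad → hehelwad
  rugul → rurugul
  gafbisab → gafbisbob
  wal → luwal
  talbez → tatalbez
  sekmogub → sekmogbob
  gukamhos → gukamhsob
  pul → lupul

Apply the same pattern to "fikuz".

fifikuz

wal and rugul both end in -l yet inflect differently (luwal, rurugul), so the final letter is not what conditions the rule; the number of vowels is.
"fikuz" has 2 vowels. The stems with 2 vowels (rugul → rurugul, talbez → tatalbez, helwad → hehelwad) repeat the first consonant+vowel as a prefix.
So fikuz → fifikuz.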